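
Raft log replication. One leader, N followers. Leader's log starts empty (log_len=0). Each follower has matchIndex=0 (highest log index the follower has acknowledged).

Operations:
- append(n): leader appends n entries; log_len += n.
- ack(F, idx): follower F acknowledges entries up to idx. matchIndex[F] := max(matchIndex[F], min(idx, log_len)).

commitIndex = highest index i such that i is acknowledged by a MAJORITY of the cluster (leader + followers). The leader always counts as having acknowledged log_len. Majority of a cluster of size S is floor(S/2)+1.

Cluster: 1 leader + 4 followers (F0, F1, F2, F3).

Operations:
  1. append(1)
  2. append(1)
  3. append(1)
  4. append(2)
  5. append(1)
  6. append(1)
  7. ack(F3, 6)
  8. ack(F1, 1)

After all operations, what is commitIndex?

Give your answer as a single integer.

Answer: 1

Derivation:
Op 1: append 1 -> log_len=1
Op 2: append 1 -> log_len=2
Op 3: append 1 -> log_len=3
Op 4: append 2 -> log_len=5
Op 5: append 1 -> log_len=6
Op 6: append 1 -> log_len=7
Op 7: F3 acks idx 6 -> match: F0=0 F1=0 F2=0 F3=6; commitIndex=0
Op 8: F1 acks idx 1 -> match: F0=0 F1=1 F2=0 F3=6; commitIndex=1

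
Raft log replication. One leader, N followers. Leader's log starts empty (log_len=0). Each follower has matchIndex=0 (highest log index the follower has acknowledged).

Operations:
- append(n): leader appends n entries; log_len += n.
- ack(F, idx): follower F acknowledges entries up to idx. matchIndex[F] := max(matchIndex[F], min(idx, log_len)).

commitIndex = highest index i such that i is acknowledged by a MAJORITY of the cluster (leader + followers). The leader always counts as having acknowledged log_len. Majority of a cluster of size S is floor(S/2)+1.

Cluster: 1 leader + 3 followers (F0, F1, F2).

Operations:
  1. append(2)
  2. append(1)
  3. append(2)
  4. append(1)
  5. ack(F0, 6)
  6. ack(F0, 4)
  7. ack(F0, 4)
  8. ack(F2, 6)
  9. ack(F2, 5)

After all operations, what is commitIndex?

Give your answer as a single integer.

Answer: 6

Derivation:
Op 1: append 2 -> log_len=2
Op 2: append 1 -> log_len=3
Op 3: append 2 -> log_len=5
Op 4: append 1 -> log_len=6
Op 5: F0 acks idx 6 -> match: F0=6 F1=0 F2=0; commitIndex=0
Op 6: F0 acks idx 4 -> match: F0=6 F1=0 F2=0; commitIndex=0
Op 7: F0 acks idx 4 -> match: F0=6 F1=0 F2=0; commitIndex=0
Op 8: F2 acks idx 6 -> match: F0=6 F1=0 F2=6; commitIndex=6
Op 9: F2 acks idx 5 -> match: F0=6 F1=0 F2=6; commitIndex=6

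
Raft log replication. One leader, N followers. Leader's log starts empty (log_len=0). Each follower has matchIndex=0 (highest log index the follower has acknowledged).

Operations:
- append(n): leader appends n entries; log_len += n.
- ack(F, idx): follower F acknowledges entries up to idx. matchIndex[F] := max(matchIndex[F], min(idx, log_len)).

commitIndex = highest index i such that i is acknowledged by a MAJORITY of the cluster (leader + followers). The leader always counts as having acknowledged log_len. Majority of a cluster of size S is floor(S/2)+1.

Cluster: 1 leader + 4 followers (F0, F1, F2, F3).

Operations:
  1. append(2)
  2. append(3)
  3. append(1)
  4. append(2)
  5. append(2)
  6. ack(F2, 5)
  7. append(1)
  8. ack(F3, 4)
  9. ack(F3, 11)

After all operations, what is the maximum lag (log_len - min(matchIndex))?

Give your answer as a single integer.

Answer: 11

Derivation:
Op 1: append 2 -> log_len=2
Op 2: append 3 -> log_len=5
Op 3: append 1 -> log_len=6
Op 4: append 2 -> log_len=8
Op 5: append 2 -> log_len=10
Op 6: F2 acks idx 5 -> match: F0=0 F1=0 F2=5 F3=0; commitIndex=0
Op 7: append 1 -> log_len=11
Op 8: F3 acks idx 4 -> match: F0=0 F1=0 F2=5 F3=4; commitIndex=4
Op 9: F3 acks idx 11 -> match: F0=0 F1=0 F2=5 F3=11; commitIndex=5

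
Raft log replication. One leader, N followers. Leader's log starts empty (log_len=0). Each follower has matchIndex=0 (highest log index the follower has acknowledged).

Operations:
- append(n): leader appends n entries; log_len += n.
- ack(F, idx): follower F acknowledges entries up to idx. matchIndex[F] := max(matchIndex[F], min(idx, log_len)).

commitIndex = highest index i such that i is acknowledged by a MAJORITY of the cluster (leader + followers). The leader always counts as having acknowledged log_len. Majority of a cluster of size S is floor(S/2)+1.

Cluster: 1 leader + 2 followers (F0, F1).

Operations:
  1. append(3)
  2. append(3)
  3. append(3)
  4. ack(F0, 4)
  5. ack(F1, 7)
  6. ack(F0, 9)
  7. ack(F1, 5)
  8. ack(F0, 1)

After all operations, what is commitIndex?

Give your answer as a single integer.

Answer: 9

Derivation:
Op 1: append 3 -> log_len=3
Op 2: append 3 -> log_len=6
Op 3: append 3 -> log_len=9
Op 4: F0 acks idx 4 -> match: F0=4 F1=0; commitIndex=4
Op 5: F1 acks idx 7 -> match: F0=4 F1=7; commitIndex=7
Op 6: F0 acks idx 9 -> match: F0=9 F1=7; commitIndex=9
Op 7: F1 acks idx 5 -> match: F0=9 F1=7; commitIndex=9
Op 8: F0 acks idx 1 -> match: F0=9 F1=7; commitIndex=9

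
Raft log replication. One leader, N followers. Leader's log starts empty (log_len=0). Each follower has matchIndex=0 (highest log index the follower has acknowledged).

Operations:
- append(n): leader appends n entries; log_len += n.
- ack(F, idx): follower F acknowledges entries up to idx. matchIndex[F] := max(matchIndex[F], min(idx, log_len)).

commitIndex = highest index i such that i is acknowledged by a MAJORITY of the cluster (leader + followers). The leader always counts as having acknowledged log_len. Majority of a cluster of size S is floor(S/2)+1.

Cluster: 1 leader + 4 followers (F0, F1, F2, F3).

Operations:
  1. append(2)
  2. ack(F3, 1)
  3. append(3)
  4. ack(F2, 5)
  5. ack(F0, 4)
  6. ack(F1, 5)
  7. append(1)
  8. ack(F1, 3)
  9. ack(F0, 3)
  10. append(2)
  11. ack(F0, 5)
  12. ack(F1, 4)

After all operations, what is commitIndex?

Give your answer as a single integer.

Answer: 5

Derivation:
Op 1: append 2 -> log_len=2
Op 2: F3 acks idx 1 -> match: F0=0 F1=0 F2=0 F3=1; commitIndex=0
Op 3: append 3 -> log_len=5
Op 4: F2 acks idx 5 -> match: F0=0 F1=0 F2=5 F3=1; commitIndex=1
Op 5: F0 acks idx 4 -> match: F0=4 F1=0 F2=5 F3=1; commitIndex=4
Op 6: F1 acks idx 5 -> match: F0=4 F1=5 F2=5 F3=1; commitIndex=5
Op 7: append 1 -> log_len=6
Op 8: F1 acks idx 3 -> match: F0=4 F1=5 F2=5 F3=1; commitIndex=5
Op 9: F0 acks idx 3 -> match: F0=4 F1=5 F2=5 F3=1; commitIndex=5
Op 10: append 2 -> log_len=8
Op 11: F0 acks idx 5 -> match: F0=5 F1=5 F2=5 F3=1; commitIndex=5
Op 12: F1 acks idx 4 -> match: F0=5 F1=5 F2=5 F3=1; commitIndex=5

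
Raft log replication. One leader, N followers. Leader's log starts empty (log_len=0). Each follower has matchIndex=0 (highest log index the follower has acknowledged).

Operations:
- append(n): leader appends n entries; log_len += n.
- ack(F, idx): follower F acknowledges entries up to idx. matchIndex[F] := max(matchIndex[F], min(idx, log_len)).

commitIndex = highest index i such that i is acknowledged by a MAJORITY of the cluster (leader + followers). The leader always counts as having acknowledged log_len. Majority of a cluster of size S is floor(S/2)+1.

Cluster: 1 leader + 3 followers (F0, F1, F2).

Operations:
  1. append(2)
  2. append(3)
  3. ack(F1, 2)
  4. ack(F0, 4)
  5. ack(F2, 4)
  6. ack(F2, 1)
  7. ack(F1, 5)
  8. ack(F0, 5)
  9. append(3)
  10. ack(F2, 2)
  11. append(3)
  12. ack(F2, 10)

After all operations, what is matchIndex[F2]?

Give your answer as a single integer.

Op 1: append 2 -> log_len=2
Op 2: append 3 -> log_len=5
Op 3: F1 acks idx 2 -> match: F0=0 F1=2 F2=0; commitIndex=0
Op 4: F0 acks idx 4 -> match: F0=4 F1=2 F2=0; commitIndex=2
Op 5: F2 acks idx 4 -> match: F0=4 F1=2 F2=4; commitIndex=4
Op 6: F2 acks idx 1 -> match: F0=4 F1=2 F2=4; commitIndex=4
Op 7: F1 acks idx 5 -> match: F0=4 F1=5 F2=4; commitIndex=4
Op 8: F0 acks idx 5 -> match: F0=5 F1=5 F2=4; commitIndex=5
Op 9: append 3 -> log_len=8
Op 10: F2 acks idx 2 -> match: F0=5 F1=5 F2=4; commitIndex=5
Op 11: append 3 -> log_len=11
Op 12: F2 acks idx 10 -> match: F0=5 F1=5 F2=10; commitIndex=5

Answer: 10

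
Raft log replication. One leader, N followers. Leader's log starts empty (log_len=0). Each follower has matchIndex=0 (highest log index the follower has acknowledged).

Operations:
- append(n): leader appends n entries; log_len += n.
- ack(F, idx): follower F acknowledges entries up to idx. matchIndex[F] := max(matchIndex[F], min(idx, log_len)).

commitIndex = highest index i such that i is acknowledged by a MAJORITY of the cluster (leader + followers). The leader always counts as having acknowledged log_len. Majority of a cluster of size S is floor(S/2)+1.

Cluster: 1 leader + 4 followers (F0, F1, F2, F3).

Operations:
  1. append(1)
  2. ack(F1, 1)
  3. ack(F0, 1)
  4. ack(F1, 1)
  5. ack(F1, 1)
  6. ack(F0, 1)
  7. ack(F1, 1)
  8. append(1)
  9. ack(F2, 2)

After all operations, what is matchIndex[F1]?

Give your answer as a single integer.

Op 1: append 1 -> log_len=1
Op 2: F1 acks idx 1 -> match: F0=0 F1=1 F2=0 F3=0; commitIndex=0
Op 3: F0 acks idx 1 -> match: F0=1 F1=1 F2=0 F3=0; commitIndex=1
Op 4: F1 acks idx 1 -> match: F0=1 F1=1 F2=0 F3=0; commitIndex=1
Op 5: F1 acks idx 1 -> match: F0=1 F1=1 F2=0 F3=0; commitIndex=1
Op 6: F0 acks idx 1 -> match: F0=1 F1=1 F2=0 F3=0; commitIndex=1
Op 7: F1 acks idx 1 -> match: F0=1 F1=1 F2=0 F3=0; commitIndex=1
Op 8: append 1 -> log_len=2
Op 9: F2 acks idx 2 -> match: F0=1 F1=1 F2=2 F3=0; commitIndex=1

Answer: 1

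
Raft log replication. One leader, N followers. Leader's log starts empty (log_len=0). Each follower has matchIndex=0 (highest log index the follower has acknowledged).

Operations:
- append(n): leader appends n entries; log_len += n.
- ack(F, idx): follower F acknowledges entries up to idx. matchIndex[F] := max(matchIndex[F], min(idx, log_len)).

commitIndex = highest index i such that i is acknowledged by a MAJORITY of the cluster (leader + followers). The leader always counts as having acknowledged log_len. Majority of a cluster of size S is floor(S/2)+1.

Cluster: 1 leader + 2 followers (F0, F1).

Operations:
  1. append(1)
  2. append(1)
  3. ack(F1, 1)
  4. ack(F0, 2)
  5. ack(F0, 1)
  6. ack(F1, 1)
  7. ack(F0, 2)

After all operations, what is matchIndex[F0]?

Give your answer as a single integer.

Answer: 2

Derivation:
Op 1: append 1 -> log_len=1
Op 2: append 1 -> log_len=2
Op 3: F1 acks idx 1 -> match: F0=0 F1=1; commitIndex=1
Op 4: F0 acks idx 2 -> match: F0=2 F1=1; commitIndex=2
Op 5: F0 acks idx 1 -> match: F0=2 F1=1; commitIndex=2
Op 6: F1 acks idx 1 -> match: F0=2 F1=1; commitIndex=2
Op 7: F0 acks idx 2 -> match: F0=2 F1=1; commitIndex=2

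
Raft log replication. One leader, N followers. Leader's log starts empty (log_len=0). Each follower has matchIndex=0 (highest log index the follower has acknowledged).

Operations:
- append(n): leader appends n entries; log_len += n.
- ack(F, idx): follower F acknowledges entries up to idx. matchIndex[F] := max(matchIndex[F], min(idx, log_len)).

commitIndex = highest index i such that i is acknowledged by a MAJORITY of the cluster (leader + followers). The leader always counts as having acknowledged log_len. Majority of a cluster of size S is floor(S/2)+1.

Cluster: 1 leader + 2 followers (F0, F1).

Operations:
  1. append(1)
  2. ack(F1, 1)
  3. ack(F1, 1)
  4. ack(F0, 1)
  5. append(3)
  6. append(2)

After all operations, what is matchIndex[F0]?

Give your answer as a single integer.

Op 1: append 1 -> log_len=1
Op 2: F1 acks idx 1 -> match: F0=0 F1=1; commitIndex=1
Op 3: F1 acks idx 1 -> match: F0=0 F1=1; commitIndex=1
Op 4: F0 acks idx 1 -> match: F0=1 F1=1; commitIndex=1
Op 5: append 3 -> log_len=4
Op 6: append 2 -> log_len=6

Answer: 1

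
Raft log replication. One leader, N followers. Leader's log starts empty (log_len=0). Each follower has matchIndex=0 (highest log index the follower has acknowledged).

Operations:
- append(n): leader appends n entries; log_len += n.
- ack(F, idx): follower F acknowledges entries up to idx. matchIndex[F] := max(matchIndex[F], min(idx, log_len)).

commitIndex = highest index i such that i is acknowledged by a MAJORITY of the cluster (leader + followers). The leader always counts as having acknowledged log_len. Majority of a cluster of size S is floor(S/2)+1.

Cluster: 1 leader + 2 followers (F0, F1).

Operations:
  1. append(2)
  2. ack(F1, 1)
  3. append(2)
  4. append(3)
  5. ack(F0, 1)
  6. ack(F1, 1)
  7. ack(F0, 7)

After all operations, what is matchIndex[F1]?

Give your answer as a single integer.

Answer: 1

Derivation:
Op 1: append 2 -> log_len=2
Op 2: F1 acks idx 1 -> match: F0=0 F1=1; commitIndex=1
Op 3: append 2 -> log_len=4
Op 4: append 3 -> log_len=7
Op 5: F0 acks idx 1 -> match: F0=1 F1=1; commitIndex=1
Op 6: F1 acks idx 1 -> match: F0=1 F1=1; commitIndex=1
Op 7: F0 acks idx 7 -> match: F0=7 F1=1; commitIndex=7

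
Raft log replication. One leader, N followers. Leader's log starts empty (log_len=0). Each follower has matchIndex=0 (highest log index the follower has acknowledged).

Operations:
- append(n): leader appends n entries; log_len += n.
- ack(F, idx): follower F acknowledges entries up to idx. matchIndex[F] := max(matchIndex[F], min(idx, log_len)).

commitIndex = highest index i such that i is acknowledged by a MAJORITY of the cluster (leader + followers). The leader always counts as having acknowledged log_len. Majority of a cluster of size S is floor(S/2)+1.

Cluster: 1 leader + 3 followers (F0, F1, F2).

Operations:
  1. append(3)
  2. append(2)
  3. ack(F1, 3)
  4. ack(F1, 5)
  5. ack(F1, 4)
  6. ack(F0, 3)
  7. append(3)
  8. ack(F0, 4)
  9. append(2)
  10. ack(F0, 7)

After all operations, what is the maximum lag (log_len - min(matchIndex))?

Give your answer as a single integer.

Answer: 10

Derivation:
Op 1: append 3 -> log_len=3
Op 2: append 2 -> log_len=5
Op 3: F1 acks idx 3 -> match: F0=0 F1=3 F2=0; commitIndex=0
Op 4: F1 acks idx 5 -> match: F0=0 F1=5 F2=0; commitIndex=0
Op 5: F1 acks idx 4 -> match: F0=0 F1=5 F2=0; commitIndex=0
Op 6: F0 acks idx 3 -> match: F0=3 F1=5 F2=0; commitIndex=3
Op 7: append 3 -> log_len=8
Op 8: F0 acks idx 4 -> match: F0=4 F1=5 F2=0; commitIndex=4
Op 9: append 2 -> log_len=10
Op 10: F0 acks idx 7 -> match: F0=7 F1=5 F2=0; commitIndex=5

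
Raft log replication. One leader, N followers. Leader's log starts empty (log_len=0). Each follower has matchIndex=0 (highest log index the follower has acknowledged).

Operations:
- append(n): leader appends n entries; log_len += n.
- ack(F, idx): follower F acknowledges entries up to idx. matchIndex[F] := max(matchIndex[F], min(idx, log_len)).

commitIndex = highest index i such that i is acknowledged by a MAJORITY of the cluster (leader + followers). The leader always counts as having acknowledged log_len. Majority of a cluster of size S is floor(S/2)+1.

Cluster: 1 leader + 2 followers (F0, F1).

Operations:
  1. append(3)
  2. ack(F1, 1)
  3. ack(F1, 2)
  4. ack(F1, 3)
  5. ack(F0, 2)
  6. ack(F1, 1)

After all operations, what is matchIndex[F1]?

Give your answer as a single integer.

Answer: 3

Derivation:
Op 1: append 3 -> log_len=3
Op 2: F1 acks idx 1 -> match: F0=0 F1=1; commitIndex=1
Op 3: F1 acks idx 2 -> match: F0=0 F1=2; commitIndex=2
Op 4: F1 acks idx 3 -> match: F0=0 F1=3; commitIndex=3
Op 5: F0 acks idx 2 -> match: F0=2 F1=3; commitIndex=3
Op 6: F1 acks idx 1 -> match: F0=2 F1=3; commitIndex=3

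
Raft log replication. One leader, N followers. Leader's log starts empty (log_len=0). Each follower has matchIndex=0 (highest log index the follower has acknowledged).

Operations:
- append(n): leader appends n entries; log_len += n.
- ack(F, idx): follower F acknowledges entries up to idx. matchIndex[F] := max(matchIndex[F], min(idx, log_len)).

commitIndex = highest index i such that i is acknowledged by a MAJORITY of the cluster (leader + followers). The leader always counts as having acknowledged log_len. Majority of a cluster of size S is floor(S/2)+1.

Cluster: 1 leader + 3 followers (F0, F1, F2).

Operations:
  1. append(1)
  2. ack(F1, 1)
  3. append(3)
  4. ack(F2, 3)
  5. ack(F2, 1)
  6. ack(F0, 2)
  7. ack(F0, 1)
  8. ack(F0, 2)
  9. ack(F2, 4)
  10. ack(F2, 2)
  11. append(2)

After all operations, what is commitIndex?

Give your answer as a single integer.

Op 1: append 1 -> log_len=1
Op 2: F1 acks idx 1 -> match: F0=0 F1=1 F2=0; commitIndex=0
Op 3: append 3 -> log_len=4
Op 4: F2 acks idx 3 -> match: F0=0 F1=1 F2=3; commitIndex=1
Op 5: F2 acks idx 1 -> match: F0=0 F1=1 F2=3; commitIndex=1
Op 6: F0 acks idx 2 -> match: F0=2 F1=1 F2=3; commitIndex=2
Op 7: F0 acks idx 1 -> match: F0=2 F1=1 F2=3; commitIndex=2
Op 8: F0 acks idx 2 -> match: F0=2 F1=1 F2=3; commitIndex=2
Op 9: F2 acks idx 4 -> match: F0=2 F1=1 F2=4; commitIndex=2
Op 10: F2 acks idx 2 -> match: F0=2 F1=1 F2=4; commitIndex=2
Op 11: append 2 -> log_len=6

Answer: 2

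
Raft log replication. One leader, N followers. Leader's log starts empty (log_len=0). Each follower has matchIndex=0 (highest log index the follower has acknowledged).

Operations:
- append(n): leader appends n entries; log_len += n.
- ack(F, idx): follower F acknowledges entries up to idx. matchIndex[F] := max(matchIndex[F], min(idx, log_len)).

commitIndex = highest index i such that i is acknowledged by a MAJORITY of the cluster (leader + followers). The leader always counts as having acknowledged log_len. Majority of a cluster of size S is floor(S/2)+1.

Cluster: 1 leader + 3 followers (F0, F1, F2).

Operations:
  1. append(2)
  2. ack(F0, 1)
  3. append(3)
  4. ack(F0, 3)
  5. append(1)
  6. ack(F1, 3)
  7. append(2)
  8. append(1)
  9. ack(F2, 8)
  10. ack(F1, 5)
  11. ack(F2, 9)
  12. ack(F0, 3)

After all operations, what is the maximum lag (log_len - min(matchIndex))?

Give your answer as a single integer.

Op 1: append 2 -> log_len=2
Op 2: F0 acks idx 1 -> match: F0=1 F1=0 F2=0; commitIndex=0
Op 3: append 3 -> log_len=5
Op 4: F0 acks idx 3 -> match: F0=3 F1=0 F2=0; commitIndex=0
Op 5: append 1 -> log_len=6
Op 6: F1 acks idx 3 -> match: F0=3 F1=3 F2=0; commitIndex=3
Op 7: append 2 -> log_len=8
Op 8: append 1 -> log_len=9
Op 9: F2 acks idx 8 -> match: F0=3 F1=3 F2=8; commitIndex=3
Op 10: F1 acks idx 5 -> match: F0=3 F1=5 F2=8; commitIndex=5
Op 11: F2 acks idx 9 -> match: F0=3 F1=5 F2=9; commitIndex=5
Op 12: F0 acks idx 3 -> match: F0=3 F1=5 F2=9; commitIndex=5

Answer: 6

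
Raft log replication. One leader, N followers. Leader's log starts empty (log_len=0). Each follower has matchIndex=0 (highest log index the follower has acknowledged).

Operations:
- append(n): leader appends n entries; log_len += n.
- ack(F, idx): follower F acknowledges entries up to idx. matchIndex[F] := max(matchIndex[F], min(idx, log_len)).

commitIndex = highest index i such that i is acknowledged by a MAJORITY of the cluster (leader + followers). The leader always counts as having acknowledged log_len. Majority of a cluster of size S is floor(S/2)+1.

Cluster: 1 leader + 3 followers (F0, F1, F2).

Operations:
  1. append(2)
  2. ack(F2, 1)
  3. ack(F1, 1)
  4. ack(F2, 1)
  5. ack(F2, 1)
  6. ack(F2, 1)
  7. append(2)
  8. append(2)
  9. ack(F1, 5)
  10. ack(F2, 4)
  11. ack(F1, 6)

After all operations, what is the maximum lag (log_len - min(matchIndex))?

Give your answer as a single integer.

Op 1: append 2 -> log_len=2
Op 2: F2 acks idx 1 -> match: F0=0 F1=0 F2=1; commitIndex=0
Op 3: F1 acks idx 1 -> match: F0=0 F1=1 F2=1; commitIndex=1
Op 4: F2 acks idx 1 -> match: F0=0 F1=1 F2=1; commitIndex=1
Op 5: F2 acks idx 1 -> match: F0=0 F1=1 F2=1; commitIndex=1
Op 6: F2 acks idx 1 -> match: F0=0 F1=1 F2=1; commitIndex=1
Op 7: append 2 -> log_len=4
Op 8: append 2 -> log_len=6
Op 9: F1 acks idx 5 -> match: F0=0 F1=5 F2=1; commitIndex=1
Op 10: F2 acks idx 4 -> match: F0=0 F1=5 F2=4; commitIndex=4
Op 11: F1 acks idx 6 -> match: F0=0 F1=6 F2=4; commitIndex=4

Answer: 6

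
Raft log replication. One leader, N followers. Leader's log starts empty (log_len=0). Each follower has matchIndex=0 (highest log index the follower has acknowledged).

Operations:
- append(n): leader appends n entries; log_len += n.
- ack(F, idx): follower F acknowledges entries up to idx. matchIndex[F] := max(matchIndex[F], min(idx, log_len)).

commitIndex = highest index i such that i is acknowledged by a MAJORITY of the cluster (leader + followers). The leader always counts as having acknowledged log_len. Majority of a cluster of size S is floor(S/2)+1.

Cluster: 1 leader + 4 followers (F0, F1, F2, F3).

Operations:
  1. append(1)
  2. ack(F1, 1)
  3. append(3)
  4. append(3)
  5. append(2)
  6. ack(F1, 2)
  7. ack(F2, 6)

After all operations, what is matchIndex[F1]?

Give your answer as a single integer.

Answer: 2

Derivation:
Op 1: append 1 -> log_len=1
Op 2: F1 acks idx 1 -> match: F0=0 F1=1 F2=0 F3=0; commitIndex=0
Op 3: append 3 -> log_len=4
Op 4: append 3 -> log_len=7
Op 5: append 2 -> log_len=9
Op 6: F1 acks idx 2 -> match: F0=0 F1=2 F2=0 F3=0; commitIndex=0
Op 7: F2 acks idx 6 -> match: F0=0 F1=2 F2=6 F3=0; commitIndex=2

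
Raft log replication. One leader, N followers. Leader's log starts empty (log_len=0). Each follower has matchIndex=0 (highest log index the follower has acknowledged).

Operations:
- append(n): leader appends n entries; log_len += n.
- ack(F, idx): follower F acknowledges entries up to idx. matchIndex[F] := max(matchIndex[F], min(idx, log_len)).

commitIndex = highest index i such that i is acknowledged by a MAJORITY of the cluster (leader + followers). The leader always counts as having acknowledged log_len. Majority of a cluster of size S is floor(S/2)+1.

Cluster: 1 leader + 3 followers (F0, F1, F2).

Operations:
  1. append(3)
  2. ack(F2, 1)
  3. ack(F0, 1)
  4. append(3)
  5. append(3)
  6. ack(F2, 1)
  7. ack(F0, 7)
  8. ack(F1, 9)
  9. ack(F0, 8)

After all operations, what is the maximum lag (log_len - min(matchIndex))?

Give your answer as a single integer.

Op 1: append 3 -> log_len=3
Op 2: F2 acks idx 1 -> match: F0=0 F1=0 F2=1; commitIndex=0
Op 3: F0 acks idx 1 -> match: F0=1 F1=0 F2=1; commitIndex=1
Op 4: append 3 -> log_len=6
Op 5: append 3 -> log_len=9
Op 6: F2 acks idx 1 -> match: F0=1 F1=0 F2=1; commitIndex=1
Op 7: F0 acks idx 7 -> match: F0=7 F1=0 F2=1; commitIndex=1
Op 8: F1 acks idx 9 -> match: F0=7 F1=9 F2=1; commitIndex=7
Op 9: F0 acks idx 8 -> match: F0=8 F1=9 F2=1; commitIndex=8

Answer: 8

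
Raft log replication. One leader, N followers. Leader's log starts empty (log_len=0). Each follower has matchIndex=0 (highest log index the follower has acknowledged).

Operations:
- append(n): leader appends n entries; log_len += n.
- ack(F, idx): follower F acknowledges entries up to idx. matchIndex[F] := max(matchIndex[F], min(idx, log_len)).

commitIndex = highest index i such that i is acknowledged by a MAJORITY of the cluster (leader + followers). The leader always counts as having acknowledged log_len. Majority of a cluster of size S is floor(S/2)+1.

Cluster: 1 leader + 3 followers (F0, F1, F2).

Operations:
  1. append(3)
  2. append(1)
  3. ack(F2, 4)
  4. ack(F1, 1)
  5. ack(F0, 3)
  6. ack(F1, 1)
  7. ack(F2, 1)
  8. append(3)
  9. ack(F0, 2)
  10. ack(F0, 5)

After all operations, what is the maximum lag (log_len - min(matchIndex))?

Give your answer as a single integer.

Answer: 6

Derivation:
Op 1: append 3 -> log_len=3
Op 2: append 1 -> log_len=4
Op 3: F2 acks idx 4 -> match: F0=0 F1=0 F2=4; commitIndex=0
Op 4: F1 acks idx 1 -> match: F0=0 F1=1 F2=4; commitIndex=1
Op 5: F0 acks idx 3 -> match: F0=3 F1=1 F2=4; commitIndex=3
Op 6: F1 acks idx 1 -> match: F0=3 F1=1 F2=4; commitIndex=3
Op 7: F2 acks idx 1 -> match: F0=3 F1=1 F2=4; commitIndex=3
Op 8: append 3 -> log_len=7
Op 9: F0 acks idx 2 -> match: F0=3 F1=1 F2=4; commitIndex=3
Op 10: F0 acks idx 5 -> match: F0=5 F1=1 F2=4; commitIndex=4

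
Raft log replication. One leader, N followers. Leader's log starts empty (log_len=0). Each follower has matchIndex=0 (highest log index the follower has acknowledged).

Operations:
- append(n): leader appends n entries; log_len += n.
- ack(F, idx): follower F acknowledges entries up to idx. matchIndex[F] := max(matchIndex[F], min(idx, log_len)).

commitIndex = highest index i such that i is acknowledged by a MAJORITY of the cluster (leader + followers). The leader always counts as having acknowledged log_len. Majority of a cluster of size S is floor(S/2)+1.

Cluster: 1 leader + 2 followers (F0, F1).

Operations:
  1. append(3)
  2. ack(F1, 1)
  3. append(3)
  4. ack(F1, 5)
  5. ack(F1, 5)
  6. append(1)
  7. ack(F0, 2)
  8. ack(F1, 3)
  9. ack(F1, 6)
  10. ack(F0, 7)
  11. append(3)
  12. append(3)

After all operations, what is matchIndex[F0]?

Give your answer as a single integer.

Answer: 7

Derivation:
Op 1: append 3 -> log_len=3
Op 2: F1 acks idx 1 -> match: F0=0 F1=1; commitIndex=1
Op 3: append 3 -> log_len=6
Op 4: F1 acks idx 5 -> match: F0=0 F1=5; commitIndex=5
Op 5: F1 acks idx 5 -> match: F0=0 F1=5; commitIndex=5
Op 6: append 1 -> log_len=7
Op 7: F0 acks idx 2 -> match: F0=2 F1=5; commitIndex=5
Op 8: F1 acks idx 3 -> match: F0=2 F1=5; commitIndex=5
Op 9: F1 acks idx 6 -> match: F0=2 F1=6; commitIndex=6
Op 10: F0 acks idx 7 -> match: F0=7 F1=6; commitIndex=7
Op 11: append 3 -> log_len=10
Op 12: append 3 -> log_len=13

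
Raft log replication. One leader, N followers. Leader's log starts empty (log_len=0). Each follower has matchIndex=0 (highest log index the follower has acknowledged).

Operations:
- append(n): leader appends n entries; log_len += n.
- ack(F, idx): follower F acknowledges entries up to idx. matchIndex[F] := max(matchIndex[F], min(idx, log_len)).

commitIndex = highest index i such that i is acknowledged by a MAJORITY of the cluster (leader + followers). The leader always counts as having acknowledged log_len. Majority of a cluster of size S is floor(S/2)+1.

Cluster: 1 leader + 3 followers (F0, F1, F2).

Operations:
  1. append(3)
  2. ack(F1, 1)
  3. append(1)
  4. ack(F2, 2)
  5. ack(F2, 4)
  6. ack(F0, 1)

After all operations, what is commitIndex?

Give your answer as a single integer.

Op 1: append 3 -> log_len=3
Op 2: F1 acks idx 1 -> match: F0=0 F1=1 F2=0; commitIndex=0
Op 3: append 1 -> log_len=4
Op 4: F2 acks idx 2 -> match: F0=0 F1=1 F2=2; commitIndex=1
Op 5: F2 acks idx 4 -> match: F0=0 F1=1 F2=4; commitIndex=1
Op 6: F0 acks idx 1 -> match: F0=1 F1=1 F2=4; commitIndex=1

Answer: 1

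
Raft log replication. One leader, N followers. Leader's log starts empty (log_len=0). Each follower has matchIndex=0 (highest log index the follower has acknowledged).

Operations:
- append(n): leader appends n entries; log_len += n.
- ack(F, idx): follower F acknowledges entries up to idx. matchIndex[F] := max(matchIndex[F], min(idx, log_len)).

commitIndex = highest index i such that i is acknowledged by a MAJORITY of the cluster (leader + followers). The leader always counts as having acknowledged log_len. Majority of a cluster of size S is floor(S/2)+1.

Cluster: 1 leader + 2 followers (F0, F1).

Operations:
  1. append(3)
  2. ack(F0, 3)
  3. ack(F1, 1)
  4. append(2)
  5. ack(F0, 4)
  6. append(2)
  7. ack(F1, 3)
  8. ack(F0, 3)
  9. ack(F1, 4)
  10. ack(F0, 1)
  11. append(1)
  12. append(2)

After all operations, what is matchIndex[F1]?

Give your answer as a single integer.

Op 1: append 3 -> log_len=3
Op 2: F0 acks idx 3 -> match: F0=3 F1=0; commitIndex=3
Op 3: F1 acks idx 1 -> match: F0=3 F1=1; commitIndex=3
Op 4: append 2 -> log_len=5
Op 5: F0 acks idx 4 -> match: F0=4 F1=1; commitIndex=4
Op 6: append 2 -> log_len=7
Op 7: F1 acks idx 3 -> match: F0=4 F1=3; commitIndex=4
Op 8: F0 acks idx 3 -> match: F0=4 F1=3; commitIndex=4
Op 9: F1 acks idx 4 -> match: F0=4 F1=4; commitIndex=4
Op 10: F0 acks idx 1 -> match: F0=4 F1=4; commitIndex=4
Op 11: append 1 -> log_len=8
Op 12: append 2 -> log_len=10

Answer: 4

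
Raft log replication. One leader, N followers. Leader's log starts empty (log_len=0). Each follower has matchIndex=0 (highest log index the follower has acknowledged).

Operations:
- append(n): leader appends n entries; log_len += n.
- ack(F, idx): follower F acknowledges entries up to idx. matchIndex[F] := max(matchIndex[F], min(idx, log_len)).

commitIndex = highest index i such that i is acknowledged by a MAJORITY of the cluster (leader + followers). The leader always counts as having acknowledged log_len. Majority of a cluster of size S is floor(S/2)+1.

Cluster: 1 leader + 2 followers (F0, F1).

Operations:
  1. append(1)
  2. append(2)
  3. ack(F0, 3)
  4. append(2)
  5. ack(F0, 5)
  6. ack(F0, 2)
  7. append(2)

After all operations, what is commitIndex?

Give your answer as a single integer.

Op 1: append 1 -> log_len=1
Op 2: append 2 -> log_len=3
Op 3: F0 acks idx 3 -> match: F0=3 F1=0; commitIndex=3
Op 4: append 2 -> log_len=5
Op 5: F0 acks idx 5 -> match: F0=5 F1=0; commitIndex=5
Op 6: F0 acks idx 2 -> match: F0=5 F1=0; commitIndex=5
Op 7: append 2 -> log_len=7

Answer: 5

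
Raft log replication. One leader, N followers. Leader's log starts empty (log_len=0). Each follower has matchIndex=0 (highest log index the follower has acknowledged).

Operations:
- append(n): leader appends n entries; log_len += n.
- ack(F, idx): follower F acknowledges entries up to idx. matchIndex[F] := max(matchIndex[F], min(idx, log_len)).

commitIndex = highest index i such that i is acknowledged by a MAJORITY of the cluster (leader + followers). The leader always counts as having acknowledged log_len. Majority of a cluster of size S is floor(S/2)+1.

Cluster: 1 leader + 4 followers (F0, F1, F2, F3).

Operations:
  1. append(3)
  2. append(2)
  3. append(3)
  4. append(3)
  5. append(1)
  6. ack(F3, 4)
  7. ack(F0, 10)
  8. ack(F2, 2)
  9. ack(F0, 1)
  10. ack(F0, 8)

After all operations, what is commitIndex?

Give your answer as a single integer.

Op 1: append 3 -> log_len=3
Op 2: append 2 -> log_len=5
Op 3: append 3 -> log_len=8
Op 4: append 3 -> log_len=11
Op 5: append 1 -> log_len=12
Op 6: F3 acks idx 4 -> match: F0=0 F1=0 F2=0 F3=4; commitIndex=0
Op 7: F0 acks idx 10 -> match: F0=10 F1=0 F2=0 F3=4; commitIndex=4
Op 8: F2 acks idx 2 -> match: F0=10 F1=0 F2=2 F3=4; commitIndex=4
Op 9: F0 acks idx 1 -> match: F0=10 F1=0 F2=2 F3=4; commitIndex=4
Op 10: F0 acks idx 8 -> match: F0=10 F1=0 F2=2 F3=4; commitIndex=4

Answer: 4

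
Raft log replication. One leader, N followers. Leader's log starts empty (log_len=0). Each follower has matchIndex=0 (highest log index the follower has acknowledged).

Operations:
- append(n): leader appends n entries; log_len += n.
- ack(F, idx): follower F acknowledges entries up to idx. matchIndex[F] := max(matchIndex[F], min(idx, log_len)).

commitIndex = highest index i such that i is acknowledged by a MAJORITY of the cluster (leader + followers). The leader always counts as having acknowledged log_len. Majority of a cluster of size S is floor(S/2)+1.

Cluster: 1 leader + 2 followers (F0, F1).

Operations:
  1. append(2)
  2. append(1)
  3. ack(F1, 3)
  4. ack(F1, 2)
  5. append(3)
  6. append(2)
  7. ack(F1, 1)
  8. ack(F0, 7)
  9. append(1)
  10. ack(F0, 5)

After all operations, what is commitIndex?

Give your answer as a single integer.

Op 1: append 2 -> log_len=2
Op 2: append 1 -> log_len=3
Op 3: F1 acks idx 3 -> match: F0=0 F1=3; commitIndex=3
Op 4: F1 acks idx 2 -> match: F0=0 F1=3; commitIndex=3
Op 5: append 3 -> log_len=6
Op 6: append 2 -> log_len=8
Op 7: F1 acks idx 1 -> match: F0=0 F1=3; commitIndex=3
Op 8: F0 acks idx 7 -> match: F0=7 F1=3; commitIndex=7
Op 9: append 1 -> log_len=9
Op 10: F0 acks idx 5 -> match: F0=7 F1=3; commitIndex=7

Answer: 7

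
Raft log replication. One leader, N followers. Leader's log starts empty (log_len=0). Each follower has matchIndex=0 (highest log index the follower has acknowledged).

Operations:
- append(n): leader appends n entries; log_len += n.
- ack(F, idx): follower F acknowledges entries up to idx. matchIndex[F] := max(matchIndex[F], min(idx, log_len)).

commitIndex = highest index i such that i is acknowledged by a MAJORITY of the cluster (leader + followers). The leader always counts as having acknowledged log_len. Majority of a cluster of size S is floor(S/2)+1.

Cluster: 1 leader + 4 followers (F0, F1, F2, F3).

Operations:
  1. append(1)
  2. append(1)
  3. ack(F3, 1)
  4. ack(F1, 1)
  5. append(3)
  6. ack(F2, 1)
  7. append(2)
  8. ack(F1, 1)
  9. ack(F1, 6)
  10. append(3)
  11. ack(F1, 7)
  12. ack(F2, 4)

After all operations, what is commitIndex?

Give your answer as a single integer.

Answer: 4

Derivation:
Op 1: append 1 -> log_len=1
Op 2: append 1 -> log_len=2
Op 3: F3 acks idx 1 -> match: F0=0 F1=0 F2=0 F3=1; commitIndex=0
Op 4: F1 acks idx 1 -> match: F0=0 F1=1 F2=0 F3=1; commitIndex=1
Op 5: append 3 -> log_len=5
Op 6: F2 acks idx 1 -> match: F0=0 F1=1 F2=1 F3=1; commitIndex=1
Op 7: append 2 -> log_len=7
Op 8: F1 acks idx 1 -> match: F0=0 F1=1 F2=1 F3=1; commitIndex=1
Op 9: F1 acks idx 6 -> match: F0=0 F1=6 F2=1 F3=1; commitIndex=1
Op 10: append 3 -> log_len=10
Op 11: F1 acks idx 7 -> match: F0=0 F1=7 F2=1 F3=1; commitIndex=1
Op 12: F2 acks idx 4 -> match: F0=0 F1=7 F2=4 F3=1; commitIndex=4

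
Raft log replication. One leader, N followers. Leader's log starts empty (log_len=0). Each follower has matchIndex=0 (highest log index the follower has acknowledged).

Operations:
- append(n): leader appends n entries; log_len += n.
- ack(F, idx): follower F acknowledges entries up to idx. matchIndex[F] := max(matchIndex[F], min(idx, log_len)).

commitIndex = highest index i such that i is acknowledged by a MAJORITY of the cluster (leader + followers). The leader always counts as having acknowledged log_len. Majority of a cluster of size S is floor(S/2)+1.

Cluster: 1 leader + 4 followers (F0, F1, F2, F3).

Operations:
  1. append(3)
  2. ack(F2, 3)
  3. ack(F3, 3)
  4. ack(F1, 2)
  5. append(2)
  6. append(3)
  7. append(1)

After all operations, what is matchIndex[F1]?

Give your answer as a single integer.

Op 1: append 3 -> log_len=3
Op 2: F2 acks idx 3 -> match: F0=0 F1=0 F2=3 F3=0; commitIndex=0
Op 3: F3 acks idx 3 -> match: F0=0 F1=0 F2=3 F3=3; commitIndex=3
Op 4: F1 acks idx 2 -> match: F0=0 F1=2 F2=3 F3=3; commitIndex=3
Op 5: append 2 -> log_len=5
Op 6: append 3 -> log_len=8
Op 7: append 1 -> log_len=9

Answer: 2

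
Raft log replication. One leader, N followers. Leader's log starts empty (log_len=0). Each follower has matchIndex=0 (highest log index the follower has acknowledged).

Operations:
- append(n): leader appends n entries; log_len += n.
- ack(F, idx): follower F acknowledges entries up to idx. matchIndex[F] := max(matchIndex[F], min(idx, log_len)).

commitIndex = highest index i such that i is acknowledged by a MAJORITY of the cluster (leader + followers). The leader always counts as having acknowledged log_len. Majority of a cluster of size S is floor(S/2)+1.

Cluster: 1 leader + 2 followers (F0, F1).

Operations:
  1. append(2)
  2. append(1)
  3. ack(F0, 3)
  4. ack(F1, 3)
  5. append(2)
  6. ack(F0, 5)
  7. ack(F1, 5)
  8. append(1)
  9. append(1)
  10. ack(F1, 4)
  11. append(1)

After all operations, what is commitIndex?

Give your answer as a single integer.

Answer: 5

Derivation:
Op 1: append 2 -> log_len=2
Op 2: append 1 -> log_len=3
Op 3: F0 acks idx 3 -> match: F0=3 F1=0; commitIndex=3
Op 4: F1 acks idx 3 -> match: F0=3 F1=3; commitIndex=3
Op 5: append 2 -> log_len=5
Op 6: F0 acks idx 5 -> match: F0=5 F1=3; commitIndex=5
Op 7: F1 acks idx 5 -> match: F0=5 F1=5; commitIndex=5
Op 8: append 1 -> log_len=6
Op 9: append 1 -> log_len=7
Op 10: F1 acks idx 4 -> match: F0=5 F1=5; commitIndex=5
Op 11: append 1 -> log_len=8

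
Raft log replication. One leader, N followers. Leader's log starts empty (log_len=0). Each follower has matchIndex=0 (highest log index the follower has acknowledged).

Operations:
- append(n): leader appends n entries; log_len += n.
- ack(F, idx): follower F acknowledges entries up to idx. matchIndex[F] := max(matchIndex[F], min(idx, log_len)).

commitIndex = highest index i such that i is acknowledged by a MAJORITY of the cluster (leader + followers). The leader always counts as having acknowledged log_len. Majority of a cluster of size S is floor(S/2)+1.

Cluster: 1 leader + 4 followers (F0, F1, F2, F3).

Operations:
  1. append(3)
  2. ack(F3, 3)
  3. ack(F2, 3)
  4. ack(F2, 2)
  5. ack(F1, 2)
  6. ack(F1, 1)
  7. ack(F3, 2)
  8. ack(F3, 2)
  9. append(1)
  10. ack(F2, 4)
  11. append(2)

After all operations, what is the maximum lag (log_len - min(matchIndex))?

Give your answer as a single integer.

Answer: 6

Derivation:
Op 1: append 3 -> log_len=3
Op 2: F3 acks idx 3 -> match: F0=0 F1=0 F2=0 F3=3; commitIndex=0
Op 3: F2 acks idx 3 -> match: F0=0 F1=0 F2=3 F3=3; commitIndex=3
Op 4: F2 acks idx 2 -> match: F0=0 F1=0 F2=3 F3=3; commitIndex=3
Op 5: F1 acks idx 2 -> match: F0=0 F1=2 F2=3 F3=3; commitIndex=3
Op 6: F1 acks idx 1 -> match: F0=0 F1=2 F2=3 F3=3; commitIndex=3
Op 7: F3 acks idx 2 -> match: F0=0 F1=2 F2=3 F3=3; commitIndex=3
Op 8: F3 acks idx 2 -> match: F0=0 F1=2 F2=3 F3=3; commitIndex=3
Op 9: append 1 -> log_len=4
Op 10: F2 acks idx 4 -> match: F0=0 F1=2 F2=4 F3=3; commitIndex=3
Op 11: append 2 -> log_len=6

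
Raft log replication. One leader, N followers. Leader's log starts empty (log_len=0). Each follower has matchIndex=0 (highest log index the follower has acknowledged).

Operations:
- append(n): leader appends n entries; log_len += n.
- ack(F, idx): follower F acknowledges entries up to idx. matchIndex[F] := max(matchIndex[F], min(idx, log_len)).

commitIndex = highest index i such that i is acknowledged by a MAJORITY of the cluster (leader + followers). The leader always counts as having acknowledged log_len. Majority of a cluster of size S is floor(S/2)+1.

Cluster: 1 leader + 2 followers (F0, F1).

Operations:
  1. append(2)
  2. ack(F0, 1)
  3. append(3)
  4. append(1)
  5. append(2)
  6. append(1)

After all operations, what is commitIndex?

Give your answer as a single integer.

Answer: 1

Derivation:
Op 1: append 2 -> log_len=2
Op 2: F0 acks idx 1 -> match: F0=1 F1=0; commitIndex=1
Op 3: append 3 -> log_len=5
Op 4: append 1 -> log_len=6
Op 5: append 2 -> log_len=8
Op 6: append 1 -> log_len=9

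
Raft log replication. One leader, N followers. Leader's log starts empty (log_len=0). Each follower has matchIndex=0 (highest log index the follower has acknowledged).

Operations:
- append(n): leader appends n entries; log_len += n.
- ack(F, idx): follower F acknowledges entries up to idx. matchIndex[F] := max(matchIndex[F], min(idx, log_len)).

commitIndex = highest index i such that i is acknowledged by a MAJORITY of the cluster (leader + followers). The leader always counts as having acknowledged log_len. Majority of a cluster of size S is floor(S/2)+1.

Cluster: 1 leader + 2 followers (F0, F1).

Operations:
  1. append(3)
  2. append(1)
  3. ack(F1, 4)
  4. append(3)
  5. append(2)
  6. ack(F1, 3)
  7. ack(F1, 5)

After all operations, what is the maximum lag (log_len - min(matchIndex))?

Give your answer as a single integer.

Op 1: append 3 -> log_len=3
Op 2: append 1 -> log_len=4
Op 3: F1 acks idx 4 -> match: F0=0 F1=4; commitIndex=4
Op 4: append 3 -> log_len=7
Op 5: append 2 -> log_len=9
Op 6: F1 acks idx 3 -> match: F0=0 F1=4; commitIndex=4
Op 7: F1 acks idx 5 -> match: F0=0 F1=5; commitIndex=5

Answer: 9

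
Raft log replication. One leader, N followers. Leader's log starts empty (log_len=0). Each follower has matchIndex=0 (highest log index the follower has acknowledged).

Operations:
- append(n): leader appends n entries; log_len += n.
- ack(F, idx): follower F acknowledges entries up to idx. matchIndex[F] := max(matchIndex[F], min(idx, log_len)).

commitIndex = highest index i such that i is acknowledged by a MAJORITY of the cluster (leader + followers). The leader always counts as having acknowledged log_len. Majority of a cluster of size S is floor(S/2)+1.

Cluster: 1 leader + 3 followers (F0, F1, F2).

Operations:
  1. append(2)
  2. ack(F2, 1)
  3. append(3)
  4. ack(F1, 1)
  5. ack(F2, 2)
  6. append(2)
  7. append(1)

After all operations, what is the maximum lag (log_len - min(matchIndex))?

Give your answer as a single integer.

Answer: 8

Derivation:
Op 1: append 2 -> log_len=2
Op 2: F2 acks idx 1 -> match: F0=0 F1=0 F2=1; commitIndex=0
Op 3: append 3 -> log_len=5
Op 4: F1 acks idx 1 -> match: F0=0 F1=1 F2=1; commitIndex=1
Op 5: F2 acks idx 2 -> match: F0=0 F1=1 F2=2; commitIndex=1
Op 6: append 2 -> log_len=7
Op 7: append 1 -> log_len=8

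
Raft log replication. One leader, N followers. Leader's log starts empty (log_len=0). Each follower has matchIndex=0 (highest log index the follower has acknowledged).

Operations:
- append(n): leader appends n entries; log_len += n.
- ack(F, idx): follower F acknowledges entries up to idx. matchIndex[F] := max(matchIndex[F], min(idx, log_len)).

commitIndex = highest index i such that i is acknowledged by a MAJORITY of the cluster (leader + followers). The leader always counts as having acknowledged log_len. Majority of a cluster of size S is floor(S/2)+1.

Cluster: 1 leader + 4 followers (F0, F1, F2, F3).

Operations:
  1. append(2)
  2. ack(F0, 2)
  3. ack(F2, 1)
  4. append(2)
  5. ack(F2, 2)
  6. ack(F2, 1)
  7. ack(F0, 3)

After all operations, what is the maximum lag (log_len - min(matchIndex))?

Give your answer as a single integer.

Answer: 4

Derivation:
Op 1: append 2 -> log_len=2
Op 2: F0 acks idx 2 -> match: F0=2 F1=0 F2=0 F3=0; commitIndex=0
Op 3: F2 acks idx 1 -> match: F0=2 F1=0 F2=1 F3=0; commitIndex=1
Op 4: append 2 -> log_len=4
Op 5: F2 acks idx 2 -> match: F0=2 F1=0 F2=2 F3=0; commitIndex=2
Op 6: F2 acks idx 1 -> match: F0=2 F1=0 F2=2 F3=0; commitIndex=2
Op 7: F0 acks idx 3 -> match: F0=3 F1=0 F2=2 F3=0; commitIndex=2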